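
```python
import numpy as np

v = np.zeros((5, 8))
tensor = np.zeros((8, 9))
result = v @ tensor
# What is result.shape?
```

(5, 9)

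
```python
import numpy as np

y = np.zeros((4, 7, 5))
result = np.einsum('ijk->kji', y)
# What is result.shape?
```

(5, 7, 4)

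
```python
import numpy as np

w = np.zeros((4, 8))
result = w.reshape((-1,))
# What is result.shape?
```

(32,)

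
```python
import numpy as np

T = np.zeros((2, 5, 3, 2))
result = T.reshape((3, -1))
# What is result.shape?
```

(3, 20)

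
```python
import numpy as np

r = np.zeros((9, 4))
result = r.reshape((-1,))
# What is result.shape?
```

(36,)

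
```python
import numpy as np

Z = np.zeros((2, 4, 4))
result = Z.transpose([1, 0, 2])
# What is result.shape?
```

(4, 2, 4)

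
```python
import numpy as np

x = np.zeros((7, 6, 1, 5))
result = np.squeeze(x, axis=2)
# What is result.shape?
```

(7, 6, 5)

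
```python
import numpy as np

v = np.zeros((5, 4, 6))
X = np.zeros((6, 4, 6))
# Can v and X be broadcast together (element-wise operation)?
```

No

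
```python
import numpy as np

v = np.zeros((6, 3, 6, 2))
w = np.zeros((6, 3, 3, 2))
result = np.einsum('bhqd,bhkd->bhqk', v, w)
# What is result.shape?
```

(6, 3, 6, 3)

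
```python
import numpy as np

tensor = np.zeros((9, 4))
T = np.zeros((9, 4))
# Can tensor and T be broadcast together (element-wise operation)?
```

Yes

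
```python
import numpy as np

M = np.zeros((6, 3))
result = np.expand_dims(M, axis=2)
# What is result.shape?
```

(6, 3, 1)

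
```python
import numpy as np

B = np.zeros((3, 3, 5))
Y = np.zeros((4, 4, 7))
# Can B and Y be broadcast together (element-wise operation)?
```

No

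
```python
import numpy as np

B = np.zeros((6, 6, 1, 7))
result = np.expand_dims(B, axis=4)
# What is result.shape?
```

(6, 6, 1, 7, 1)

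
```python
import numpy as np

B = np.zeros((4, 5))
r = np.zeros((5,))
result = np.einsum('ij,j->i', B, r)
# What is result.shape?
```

(4,)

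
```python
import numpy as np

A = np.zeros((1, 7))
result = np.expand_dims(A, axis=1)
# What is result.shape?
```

(1, 1, 7)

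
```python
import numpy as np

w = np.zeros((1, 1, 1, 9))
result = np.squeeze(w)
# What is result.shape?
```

(9,)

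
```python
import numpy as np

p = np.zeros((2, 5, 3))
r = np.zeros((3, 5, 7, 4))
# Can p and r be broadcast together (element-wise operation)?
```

No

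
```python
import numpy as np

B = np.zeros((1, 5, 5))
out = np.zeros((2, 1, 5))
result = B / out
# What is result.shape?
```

(2, 5, 5)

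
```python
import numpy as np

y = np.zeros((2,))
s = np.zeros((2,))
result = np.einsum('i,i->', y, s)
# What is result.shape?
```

()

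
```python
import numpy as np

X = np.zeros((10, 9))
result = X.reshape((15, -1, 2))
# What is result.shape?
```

(15, 3, 2)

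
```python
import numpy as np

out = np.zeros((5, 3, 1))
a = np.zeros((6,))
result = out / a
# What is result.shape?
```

(5, 3, 6)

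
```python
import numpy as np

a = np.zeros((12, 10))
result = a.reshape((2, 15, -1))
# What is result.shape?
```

(2, 15, 4)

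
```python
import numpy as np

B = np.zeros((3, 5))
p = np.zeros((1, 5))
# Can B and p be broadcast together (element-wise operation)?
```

Yes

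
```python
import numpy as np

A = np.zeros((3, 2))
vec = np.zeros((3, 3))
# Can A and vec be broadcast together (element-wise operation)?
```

No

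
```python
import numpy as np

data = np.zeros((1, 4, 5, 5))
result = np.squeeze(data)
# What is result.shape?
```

(4, 5, 5)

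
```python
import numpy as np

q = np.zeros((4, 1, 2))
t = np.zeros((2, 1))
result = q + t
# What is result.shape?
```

(4, 2, 2)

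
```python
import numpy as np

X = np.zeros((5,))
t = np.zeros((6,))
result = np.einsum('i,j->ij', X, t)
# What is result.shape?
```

(5, 6)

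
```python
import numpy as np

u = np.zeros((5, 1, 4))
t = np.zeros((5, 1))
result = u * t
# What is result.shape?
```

(5, 5, 4)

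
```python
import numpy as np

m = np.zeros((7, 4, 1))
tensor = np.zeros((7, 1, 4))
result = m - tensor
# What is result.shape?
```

(7, 4, 4)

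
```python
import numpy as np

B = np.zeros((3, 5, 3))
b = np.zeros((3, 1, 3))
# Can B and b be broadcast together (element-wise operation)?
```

Yes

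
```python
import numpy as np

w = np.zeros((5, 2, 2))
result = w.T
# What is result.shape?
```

(2, 2, 5)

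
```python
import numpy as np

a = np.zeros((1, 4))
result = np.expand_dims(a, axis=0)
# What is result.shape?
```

(1, 1, 4)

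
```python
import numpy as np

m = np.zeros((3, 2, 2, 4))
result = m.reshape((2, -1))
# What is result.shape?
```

(2, 24)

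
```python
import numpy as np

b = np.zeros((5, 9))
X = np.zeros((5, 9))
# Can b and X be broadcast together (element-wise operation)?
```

Yes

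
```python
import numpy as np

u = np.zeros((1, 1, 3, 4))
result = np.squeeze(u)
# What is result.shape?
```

(3, 4)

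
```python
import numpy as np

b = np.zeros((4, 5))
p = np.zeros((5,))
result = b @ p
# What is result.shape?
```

(4,)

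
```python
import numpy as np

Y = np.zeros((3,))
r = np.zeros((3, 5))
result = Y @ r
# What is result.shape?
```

(5,)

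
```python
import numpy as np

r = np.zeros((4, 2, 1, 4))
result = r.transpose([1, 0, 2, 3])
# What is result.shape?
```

(2, 4, 1, 4)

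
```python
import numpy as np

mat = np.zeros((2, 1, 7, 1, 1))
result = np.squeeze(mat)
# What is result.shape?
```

(2, 7)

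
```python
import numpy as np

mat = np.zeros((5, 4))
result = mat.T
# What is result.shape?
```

(4, 5)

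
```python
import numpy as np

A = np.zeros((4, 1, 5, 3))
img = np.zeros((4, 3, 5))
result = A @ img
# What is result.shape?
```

(4, 4, 5, 5)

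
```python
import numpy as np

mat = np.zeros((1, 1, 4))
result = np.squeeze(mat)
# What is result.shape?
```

(4,)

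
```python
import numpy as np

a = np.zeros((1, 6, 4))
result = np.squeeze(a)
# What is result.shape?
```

(6, 4)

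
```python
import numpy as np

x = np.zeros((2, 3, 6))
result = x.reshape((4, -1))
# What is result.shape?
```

(4, 9)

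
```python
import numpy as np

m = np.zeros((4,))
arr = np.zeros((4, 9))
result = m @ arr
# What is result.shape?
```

(9,)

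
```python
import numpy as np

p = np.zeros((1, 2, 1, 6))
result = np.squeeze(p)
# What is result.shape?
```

(2, 6)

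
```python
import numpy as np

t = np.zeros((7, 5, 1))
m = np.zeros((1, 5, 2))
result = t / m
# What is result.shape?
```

(7, 5, 2)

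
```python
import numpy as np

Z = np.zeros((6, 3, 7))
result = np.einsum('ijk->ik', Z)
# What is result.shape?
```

(6, 7)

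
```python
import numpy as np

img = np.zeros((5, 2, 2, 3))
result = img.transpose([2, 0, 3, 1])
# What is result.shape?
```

(2, 5, 3, 2)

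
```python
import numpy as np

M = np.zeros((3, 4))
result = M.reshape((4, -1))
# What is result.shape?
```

(4, 3)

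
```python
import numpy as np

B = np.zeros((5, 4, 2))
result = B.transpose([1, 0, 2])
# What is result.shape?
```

(4, 5, 2)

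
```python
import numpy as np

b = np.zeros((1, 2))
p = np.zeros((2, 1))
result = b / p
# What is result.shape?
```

(2, 2)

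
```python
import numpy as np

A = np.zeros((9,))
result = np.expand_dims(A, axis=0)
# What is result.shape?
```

(1, 9)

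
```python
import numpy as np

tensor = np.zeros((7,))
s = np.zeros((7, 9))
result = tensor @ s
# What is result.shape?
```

(9,)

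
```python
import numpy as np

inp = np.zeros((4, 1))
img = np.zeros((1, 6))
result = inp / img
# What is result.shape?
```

(4, 6)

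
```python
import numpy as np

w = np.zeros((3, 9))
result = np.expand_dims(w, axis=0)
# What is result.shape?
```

(1, 3, 9)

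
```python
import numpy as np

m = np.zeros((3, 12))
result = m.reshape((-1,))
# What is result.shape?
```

(36,)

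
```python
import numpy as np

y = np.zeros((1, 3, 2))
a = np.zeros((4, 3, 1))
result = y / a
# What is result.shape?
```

(4, 3, 2)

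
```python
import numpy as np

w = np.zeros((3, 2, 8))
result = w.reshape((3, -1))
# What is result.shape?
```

(3, 16)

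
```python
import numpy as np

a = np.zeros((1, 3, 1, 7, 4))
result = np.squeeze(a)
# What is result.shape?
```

(3, 7, 4)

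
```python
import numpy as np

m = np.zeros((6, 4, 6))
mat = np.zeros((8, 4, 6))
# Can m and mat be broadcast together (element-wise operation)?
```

No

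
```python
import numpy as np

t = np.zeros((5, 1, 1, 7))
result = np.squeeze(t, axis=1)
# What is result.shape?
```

(5, 1, 7)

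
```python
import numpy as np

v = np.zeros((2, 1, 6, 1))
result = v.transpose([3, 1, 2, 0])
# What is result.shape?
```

(1, 1, 6, 2)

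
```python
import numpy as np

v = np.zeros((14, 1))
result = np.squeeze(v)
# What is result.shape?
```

(14,)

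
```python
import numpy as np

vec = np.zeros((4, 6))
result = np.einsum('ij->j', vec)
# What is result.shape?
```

(6,)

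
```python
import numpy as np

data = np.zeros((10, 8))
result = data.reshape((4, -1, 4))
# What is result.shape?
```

(4, 5, 4)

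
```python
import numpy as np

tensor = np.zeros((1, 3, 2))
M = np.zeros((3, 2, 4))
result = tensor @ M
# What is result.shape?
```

(3, 3, 4)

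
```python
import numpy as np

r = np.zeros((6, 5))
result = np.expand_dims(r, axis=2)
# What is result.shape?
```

(6, 5, 1)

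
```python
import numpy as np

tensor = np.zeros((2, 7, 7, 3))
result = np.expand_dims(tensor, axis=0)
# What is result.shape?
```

(1, 2, 7, 7, 3)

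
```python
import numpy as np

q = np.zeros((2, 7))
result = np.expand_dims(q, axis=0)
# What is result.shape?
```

(1, 2, 7)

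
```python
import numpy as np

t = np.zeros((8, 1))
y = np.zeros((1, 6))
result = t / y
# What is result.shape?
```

(8, 6)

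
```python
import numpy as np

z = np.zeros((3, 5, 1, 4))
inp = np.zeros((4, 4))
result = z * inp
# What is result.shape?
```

(3, 5, 4, 4)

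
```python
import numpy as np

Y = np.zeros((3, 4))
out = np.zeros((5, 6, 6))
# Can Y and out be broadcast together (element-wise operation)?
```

No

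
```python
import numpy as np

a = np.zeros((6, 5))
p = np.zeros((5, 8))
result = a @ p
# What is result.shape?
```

(6, 8)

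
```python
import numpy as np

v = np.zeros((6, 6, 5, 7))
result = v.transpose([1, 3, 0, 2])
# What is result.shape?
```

(6, 7, 6, 5)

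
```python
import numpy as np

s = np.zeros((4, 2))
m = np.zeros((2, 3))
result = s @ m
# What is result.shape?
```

(4, 3)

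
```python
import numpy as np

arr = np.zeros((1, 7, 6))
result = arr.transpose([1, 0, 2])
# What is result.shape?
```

(7, 1, 6)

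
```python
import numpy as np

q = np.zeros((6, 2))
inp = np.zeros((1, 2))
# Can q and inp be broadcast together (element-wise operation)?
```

Yes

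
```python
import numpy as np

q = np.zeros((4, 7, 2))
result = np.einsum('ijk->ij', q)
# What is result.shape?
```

(4, 7)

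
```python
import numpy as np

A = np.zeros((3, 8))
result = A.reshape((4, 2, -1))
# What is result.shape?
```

(4, 2, 3)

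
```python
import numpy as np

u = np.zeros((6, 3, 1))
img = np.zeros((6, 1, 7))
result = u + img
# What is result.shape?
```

(6, 3, 7)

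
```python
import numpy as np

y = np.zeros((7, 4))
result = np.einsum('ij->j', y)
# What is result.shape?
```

(4,)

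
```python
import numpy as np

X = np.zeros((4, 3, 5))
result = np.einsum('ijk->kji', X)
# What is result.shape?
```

(5, 3, 4)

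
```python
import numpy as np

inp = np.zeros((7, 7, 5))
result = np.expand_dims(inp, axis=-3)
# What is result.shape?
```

(7, 1, 7, 5)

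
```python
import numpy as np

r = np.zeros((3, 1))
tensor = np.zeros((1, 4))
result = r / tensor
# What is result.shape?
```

(3, 4)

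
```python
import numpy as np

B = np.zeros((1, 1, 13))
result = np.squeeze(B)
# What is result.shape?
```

(13,)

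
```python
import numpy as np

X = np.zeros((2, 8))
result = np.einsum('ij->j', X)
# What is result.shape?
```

(8,)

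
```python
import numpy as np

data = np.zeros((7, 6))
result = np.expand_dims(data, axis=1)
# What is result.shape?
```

(7, 1, 6)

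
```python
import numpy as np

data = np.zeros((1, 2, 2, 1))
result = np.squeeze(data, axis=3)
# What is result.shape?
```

(1, 2, 2)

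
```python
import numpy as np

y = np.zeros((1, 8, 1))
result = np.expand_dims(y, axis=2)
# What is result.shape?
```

(1, 8, 1, 1)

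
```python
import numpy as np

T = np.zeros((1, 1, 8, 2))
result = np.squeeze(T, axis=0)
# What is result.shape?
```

(1, 8, 2)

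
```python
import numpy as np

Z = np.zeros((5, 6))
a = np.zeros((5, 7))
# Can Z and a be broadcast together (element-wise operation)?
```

No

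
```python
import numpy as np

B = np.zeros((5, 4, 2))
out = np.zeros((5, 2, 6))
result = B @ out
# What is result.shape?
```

(5, 4, 6)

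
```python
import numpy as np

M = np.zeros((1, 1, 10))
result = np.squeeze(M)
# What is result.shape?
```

(10,)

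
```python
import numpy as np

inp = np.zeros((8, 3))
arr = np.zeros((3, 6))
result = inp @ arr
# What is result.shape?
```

(8, 6)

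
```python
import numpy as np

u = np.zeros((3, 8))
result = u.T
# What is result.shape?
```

(8, 3)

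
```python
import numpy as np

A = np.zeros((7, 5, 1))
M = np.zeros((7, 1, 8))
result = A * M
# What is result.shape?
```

(7, 5, 8)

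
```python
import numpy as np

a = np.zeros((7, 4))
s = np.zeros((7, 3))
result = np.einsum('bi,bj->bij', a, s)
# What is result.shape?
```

(7, 4, 3)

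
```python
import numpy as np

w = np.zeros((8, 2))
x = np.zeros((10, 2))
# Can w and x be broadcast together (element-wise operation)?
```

No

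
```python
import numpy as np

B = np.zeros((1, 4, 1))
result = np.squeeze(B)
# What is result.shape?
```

(4,)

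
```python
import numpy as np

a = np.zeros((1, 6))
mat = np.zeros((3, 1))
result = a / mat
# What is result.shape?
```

(3, 6)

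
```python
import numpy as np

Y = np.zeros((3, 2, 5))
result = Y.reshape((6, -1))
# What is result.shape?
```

(6, 5)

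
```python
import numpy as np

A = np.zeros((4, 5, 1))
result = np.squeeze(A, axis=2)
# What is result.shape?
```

(4, 5)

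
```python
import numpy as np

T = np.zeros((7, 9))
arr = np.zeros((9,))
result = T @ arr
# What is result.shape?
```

(7,)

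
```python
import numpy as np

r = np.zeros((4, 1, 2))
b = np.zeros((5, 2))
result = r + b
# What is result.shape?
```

(4, 5, 2)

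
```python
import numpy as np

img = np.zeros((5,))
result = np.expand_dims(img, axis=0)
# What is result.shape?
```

(1, 5)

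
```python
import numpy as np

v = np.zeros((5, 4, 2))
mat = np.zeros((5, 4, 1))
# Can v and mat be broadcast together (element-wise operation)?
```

Yes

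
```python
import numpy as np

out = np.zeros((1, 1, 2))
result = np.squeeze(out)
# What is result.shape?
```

(2,)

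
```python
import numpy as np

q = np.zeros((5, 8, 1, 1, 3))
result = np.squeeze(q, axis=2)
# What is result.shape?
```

(5, 8, 1, 3)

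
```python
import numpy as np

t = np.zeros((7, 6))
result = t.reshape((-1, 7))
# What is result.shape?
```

(6, 7)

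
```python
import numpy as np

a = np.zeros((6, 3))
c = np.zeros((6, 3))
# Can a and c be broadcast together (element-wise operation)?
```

Yes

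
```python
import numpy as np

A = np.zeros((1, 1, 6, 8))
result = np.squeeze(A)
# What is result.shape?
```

(6, 8)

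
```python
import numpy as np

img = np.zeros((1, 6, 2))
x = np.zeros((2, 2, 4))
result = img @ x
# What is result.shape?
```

(2, 6, 4)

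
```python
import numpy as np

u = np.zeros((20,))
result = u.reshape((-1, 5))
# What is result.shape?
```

(4, 5)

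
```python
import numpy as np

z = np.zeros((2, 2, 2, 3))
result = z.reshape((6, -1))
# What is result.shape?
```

(6, 4)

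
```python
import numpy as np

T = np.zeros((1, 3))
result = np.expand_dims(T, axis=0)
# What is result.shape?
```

(1, 1, 3)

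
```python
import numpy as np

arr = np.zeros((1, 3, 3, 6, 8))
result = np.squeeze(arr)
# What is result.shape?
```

(3, 3, 6, 8)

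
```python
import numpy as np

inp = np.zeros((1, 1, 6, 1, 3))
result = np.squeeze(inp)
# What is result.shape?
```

(6, 3)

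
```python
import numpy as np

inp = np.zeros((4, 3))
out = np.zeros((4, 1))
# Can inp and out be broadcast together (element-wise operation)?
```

Yes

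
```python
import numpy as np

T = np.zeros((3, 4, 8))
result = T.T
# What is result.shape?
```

(8, 4, 3)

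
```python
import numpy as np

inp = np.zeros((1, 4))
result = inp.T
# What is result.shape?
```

(4, 1)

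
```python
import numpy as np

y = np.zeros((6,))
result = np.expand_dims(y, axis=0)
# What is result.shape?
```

(1, 6)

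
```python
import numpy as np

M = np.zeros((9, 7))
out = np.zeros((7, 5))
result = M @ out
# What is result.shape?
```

(9, 5)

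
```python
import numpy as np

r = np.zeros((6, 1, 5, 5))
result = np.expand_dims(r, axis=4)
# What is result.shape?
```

(6, 1, 5, 5, 1)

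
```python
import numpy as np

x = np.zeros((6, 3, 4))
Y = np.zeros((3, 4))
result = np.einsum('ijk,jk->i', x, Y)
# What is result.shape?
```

(6,)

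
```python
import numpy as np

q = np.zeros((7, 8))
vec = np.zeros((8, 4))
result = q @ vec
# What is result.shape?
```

(7, 4)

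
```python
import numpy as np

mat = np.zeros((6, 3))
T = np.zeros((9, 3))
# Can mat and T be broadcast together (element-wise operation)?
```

No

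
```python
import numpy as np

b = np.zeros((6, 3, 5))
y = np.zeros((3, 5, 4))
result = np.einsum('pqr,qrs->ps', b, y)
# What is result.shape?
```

(6, 4)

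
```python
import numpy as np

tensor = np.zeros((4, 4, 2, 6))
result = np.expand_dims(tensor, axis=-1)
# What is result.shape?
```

(4, 4, 2, 6, 1)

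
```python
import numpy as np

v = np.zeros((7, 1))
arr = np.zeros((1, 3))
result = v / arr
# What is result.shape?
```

(7, 3)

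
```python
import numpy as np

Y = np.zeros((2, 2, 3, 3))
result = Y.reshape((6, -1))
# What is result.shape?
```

(6, 6)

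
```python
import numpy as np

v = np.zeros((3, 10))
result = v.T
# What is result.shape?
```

(10, 3)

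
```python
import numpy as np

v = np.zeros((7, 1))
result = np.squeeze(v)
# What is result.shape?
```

(7,)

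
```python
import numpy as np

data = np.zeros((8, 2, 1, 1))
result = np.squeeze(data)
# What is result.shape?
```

(8, 2)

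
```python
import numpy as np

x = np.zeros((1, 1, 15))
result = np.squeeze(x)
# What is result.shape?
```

(15,)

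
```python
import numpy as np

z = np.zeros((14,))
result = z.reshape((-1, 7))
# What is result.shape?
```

(2, 7)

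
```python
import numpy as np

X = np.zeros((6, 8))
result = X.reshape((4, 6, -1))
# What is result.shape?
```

(4, 6, 2)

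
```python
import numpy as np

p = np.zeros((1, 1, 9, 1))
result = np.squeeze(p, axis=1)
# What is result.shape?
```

(1, 9, 1)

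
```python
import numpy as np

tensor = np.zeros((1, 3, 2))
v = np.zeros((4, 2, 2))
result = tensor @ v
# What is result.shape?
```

(4, 3, 2)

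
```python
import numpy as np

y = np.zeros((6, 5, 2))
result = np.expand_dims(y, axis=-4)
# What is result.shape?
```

(1, 6, 5, 2)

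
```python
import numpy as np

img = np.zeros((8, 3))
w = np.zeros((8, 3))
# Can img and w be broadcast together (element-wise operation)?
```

Yes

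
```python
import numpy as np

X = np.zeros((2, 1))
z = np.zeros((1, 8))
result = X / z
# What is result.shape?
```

(2, 8)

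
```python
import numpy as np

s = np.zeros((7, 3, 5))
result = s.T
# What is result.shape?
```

(5, 3, 7)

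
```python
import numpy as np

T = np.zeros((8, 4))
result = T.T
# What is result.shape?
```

(4, 8)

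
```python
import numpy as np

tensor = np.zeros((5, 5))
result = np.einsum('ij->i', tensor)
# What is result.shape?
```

(5,)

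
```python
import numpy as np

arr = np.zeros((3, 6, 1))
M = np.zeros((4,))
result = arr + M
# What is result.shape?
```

(3, 6, 4)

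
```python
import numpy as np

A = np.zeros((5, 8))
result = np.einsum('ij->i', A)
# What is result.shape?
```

(5,)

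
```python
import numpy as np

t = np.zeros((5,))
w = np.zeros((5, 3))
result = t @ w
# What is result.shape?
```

(3,)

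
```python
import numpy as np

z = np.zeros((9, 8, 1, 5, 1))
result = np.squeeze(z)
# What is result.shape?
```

(9, 8, 5)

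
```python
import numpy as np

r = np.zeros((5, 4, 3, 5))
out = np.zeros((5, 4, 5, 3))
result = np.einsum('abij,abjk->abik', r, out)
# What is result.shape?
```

(5, 4, 3, 3)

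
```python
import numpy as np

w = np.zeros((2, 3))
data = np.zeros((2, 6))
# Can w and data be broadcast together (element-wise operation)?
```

No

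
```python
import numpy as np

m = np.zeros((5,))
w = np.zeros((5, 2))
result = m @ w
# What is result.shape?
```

(2,)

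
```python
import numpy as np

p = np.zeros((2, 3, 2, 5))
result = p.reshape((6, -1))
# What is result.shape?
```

(6, 10)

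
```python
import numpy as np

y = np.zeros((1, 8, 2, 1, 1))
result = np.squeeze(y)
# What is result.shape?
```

(8, 2)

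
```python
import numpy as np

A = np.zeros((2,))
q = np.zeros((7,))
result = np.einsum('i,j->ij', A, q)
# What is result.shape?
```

(2, 7)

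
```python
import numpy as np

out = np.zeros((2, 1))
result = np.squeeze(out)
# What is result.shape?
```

(2,)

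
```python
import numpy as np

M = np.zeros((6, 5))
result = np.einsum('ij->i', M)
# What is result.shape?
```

(6,)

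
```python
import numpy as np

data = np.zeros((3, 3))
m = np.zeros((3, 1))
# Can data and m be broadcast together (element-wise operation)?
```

Yes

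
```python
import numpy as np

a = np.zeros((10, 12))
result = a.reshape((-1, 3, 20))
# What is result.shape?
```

(2, 3, 20)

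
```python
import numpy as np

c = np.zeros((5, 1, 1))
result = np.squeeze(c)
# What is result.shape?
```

(5,)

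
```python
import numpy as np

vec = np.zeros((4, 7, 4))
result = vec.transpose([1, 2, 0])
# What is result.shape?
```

(7, 4, 4)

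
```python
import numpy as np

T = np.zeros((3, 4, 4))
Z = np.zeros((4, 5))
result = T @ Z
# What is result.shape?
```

(3, 4, 5)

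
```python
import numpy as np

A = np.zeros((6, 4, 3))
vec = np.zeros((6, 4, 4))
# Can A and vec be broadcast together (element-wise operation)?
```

No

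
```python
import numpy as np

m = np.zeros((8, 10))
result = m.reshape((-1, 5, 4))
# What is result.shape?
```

(4, 5, 4)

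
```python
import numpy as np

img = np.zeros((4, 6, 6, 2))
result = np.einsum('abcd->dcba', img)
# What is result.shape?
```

(2, 6, 6, 4)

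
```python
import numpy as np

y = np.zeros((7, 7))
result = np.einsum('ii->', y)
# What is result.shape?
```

()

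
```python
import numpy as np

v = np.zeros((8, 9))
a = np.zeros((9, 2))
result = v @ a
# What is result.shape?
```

(8, 2)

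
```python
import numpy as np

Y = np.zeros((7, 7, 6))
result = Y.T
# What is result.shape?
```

(6, 7, 7)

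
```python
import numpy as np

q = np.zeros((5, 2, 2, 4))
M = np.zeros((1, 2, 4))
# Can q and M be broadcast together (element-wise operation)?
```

Yes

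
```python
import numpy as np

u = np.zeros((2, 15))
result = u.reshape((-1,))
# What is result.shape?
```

(30,)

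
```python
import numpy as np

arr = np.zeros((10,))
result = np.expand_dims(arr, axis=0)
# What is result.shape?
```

(1, 10)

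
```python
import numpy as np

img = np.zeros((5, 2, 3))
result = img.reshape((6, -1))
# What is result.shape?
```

(6, 5)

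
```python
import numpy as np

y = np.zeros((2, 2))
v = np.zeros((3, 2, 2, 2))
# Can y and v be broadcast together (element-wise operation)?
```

Yes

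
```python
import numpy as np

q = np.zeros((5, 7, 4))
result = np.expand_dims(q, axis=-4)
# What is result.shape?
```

(1, 5, 7, 4)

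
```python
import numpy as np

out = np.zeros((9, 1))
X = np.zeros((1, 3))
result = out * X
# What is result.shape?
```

(9, 3)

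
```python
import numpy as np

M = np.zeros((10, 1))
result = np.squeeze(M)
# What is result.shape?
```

(10,)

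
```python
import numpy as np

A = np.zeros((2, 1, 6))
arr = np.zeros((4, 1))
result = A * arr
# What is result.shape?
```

(2, 4, 6)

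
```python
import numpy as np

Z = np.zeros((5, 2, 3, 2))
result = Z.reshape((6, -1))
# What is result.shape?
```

(6, 10)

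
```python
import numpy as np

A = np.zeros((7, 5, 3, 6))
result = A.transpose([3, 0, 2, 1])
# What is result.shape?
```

(6, 7, 3, 5)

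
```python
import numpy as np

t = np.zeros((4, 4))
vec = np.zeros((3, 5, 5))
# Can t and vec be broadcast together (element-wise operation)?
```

No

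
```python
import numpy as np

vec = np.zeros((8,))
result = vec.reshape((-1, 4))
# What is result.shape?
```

(2, 4)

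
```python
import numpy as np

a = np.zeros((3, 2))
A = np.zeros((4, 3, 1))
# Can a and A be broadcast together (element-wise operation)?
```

Yes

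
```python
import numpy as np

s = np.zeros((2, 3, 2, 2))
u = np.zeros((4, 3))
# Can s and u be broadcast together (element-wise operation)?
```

No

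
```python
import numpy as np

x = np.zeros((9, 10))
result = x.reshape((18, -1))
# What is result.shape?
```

(18, 5)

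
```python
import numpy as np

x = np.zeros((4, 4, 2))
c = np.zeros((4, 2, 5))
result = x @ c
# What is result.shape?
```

(4, 4, 5)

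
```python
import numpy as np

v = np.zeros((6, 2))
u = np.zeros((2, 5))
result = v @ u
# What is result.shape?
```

(6, 5)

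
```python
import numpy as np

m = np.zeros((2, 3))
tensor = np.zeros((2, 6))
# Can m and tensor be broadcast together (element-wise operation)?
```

No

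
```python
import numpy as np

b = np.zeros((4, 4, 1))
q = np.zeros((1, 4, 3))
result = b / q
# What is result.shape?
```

(4, 4, 3)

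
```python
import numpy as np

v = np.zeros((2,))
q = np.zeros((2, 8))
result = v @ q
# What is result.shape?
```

(8,)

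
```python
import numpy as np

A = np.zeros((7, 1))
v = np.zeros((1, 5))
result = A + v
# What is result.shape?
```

(7, 5)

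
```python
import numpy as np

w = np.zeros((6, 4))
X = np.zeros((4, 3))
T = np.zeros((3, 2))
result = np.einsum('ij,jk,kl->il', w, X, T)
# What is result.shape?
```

(6, 2)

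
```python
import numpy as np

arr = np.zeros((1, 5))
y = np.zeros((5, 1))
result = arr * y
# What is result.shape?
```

(5, 5)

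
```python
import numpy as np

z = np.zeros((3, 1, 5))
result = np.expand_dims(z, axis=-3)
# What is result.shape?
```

(3, 1, 1, 5)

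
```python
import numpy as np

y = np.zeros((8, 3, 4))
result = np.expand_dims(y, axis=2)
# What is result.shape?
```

(8, 3, 1, 4)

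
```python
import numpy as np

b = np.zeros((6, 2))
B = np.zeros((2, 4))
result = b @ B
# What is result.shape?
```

(6, 4)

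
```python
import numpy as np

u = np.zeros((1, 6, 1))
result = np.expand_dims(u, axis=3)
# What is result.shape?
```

(1, 6, 1, 1)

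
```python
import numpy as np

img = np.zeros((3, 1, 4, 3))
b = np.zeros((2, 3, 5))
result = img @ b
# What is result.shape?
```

(3, 2, 4, 5)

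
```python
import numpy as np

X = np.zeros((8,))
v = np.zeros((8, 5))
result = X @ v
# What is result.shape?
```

(5,)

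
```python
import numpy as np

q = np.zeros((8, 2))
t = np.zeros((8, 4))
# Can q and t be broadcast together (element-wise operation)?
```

No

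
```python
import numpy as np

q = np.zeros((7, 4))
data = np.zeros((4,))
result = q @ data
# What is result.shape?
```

(7,)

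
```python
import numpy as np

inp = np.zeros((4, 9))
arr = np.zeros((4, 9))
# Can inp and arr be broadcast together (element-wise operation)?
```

Yes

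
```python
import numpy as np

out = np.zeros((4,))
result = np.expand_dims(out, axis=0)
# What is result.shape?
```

(1, 4)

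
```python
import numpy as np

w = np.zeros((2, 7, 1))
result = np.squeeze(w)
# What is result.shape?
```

(2, 7)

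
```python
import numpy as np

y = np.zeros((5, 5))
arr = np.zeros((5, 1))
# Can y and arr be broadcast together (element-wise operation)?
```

Yes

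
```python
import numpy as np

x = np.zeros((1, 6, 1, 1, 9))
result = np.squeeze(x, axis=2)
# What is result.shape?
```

(1, 6, 1, 9)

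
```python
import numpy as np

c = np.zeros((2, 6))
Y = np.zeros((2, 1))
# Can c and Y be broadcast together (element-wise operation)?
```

Yes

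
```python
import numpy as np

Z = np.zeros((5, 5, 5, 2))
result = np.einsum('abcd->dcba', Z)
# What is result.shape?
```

(2, 5, 5, 5)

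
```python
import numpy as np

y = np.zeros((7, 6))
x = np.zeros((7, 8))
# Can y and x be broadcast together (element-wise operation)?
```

No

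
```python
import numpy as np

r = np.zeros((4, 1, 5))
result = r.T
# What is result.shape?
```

(5, 1, 4)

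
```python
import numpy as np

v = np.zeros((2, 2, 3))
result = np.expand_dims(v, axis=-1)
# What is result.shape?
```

(2, 2, 3, 1)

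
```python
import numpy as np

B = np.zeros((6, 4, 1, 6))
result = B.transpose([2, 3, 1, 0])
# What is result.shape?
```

(1, 6, 4, 6)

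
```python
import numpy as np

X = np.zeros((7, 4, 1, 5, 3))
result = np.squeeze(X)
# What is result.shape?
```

(7, 4, 5, 3)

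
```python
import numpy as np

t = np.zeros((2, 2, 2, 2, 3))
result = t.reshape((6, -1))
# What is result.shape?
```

(6, 8)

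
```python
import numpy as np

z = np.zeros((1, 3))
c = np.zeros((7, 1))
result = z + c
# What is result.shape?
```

(7, 3)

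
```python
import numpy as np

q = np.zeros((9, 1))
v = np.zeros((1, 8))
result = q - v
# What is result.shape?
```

(9, 8)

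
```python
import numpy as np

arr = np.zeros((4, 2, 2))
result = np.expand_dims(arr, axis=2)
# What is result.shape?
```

(4, 2, 1, 2)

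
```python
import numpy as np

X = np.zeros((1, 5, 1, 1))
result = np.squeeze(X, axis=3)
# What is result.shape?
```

(1, 5, 1)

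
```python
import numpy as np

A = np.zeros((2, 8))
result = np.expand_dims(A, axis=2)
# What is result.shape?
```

(2, 8, 1)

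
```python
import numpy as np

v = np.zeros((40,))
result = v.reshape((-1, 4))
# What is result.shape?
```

(10, 4)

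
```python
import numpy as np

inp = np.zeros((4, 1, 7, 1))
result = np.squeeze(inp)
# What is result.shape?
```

(4, 7)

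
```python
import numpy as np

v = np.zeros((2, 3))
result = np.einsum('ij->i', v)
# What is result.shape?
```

(2,)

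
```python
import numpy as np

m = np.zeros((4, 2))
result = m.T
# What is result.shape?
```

(2, 4)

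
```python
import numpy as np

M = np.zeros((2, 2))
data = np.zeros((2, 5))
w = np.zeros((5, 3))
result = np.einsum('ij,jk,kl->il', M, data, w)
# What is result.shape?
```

(2, 3)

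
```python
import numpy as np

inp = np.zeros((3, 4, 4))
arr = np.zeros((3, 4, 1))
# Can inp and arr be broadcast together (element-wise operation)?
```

Yes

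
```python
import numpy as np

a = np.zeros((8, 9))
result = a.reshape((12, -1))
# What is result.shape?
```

(12, 6)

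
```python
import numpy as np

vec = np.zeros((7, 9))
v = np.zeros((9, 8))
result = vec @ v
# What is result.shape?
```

(7, 8)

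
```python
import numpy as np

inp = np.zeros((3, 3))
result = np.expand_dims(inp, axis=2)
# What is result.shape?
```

(3, 3, 1)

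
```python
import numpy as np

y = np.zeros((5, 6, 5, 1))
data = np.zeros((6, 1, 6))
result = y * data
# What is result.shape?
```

(5, 6, 5, 6)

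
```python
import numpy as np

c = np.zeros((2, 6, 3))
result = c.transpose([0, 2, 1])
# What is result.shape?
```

(2, 3, 6)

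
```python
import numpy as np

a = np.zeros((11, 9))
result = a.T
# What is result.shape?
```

(9, 11)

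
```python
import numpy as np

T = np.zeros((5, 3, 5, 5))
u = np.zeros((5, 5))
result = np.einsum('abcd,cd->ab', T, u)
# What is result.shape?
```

(5, 3)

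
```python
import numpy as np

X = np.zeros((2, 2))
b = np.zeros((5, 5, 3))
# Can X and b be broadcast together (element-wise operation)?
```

No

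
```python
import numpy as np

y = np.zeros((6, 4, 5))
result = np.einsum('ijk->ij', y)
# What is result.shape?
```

(6, 4)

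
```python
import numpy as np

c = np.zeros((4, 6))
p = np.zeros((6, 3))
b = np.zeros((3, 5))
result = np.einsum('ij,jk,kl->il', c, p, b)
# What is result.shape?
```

(4, 5)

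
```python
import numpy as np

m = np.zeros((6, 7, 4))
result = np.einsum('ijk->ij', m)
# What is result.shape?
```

(6, 7)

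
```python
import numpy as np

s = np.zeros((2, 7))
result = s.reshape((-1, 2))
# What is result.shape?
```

(7, 2)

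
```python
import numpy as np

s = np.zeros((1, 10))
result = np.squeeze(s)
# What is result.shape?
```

(10,)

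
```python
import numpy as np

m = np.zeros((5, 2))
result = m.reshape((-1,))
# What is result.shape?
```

(10,)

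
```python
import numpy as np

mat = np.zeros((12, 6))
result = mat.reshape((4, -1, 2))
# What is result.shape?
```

(4, 9, 2)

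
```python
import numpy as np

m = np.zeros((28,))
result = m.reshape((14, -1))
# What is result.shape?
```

(14, 2)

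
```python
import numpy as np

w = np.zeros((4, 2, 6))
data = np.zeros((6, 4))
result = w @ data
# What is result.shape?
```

(4, 2, 4)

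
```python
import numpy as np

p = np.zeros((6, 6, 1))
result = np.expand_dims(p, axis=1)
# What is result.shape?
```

(6, 1, 6, 1)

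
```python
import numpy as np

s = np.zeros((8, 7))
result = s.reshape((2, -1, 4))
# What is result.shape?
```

(2, 7, 4)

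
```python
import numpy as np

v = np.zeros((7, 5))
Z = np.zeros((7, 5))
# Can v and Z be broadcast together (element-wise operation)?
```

Yes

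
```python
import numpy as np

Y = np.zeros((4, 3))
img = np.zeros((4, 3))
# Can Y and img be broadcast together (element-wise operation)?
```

Yes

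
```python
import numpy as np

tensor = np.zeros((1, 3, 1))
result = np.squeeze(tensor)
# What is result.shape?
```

(3,)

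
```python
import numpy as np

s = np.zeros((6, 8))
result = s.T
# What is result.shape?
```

(8, 6)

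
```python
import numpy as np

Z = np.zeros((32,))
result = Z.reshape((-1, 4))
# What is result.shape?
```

(8, 4)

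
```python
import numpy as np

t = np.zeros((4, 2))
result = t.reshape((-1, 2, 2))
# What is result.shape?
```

(2, 2, 2)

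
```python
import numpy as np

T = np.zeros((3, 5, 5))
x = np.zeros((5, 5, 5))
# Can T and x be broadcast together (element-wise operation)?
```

No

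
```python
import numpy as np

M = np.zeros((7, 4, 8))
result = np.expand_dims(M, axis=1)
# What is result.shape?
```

(7, 1, 4, 8)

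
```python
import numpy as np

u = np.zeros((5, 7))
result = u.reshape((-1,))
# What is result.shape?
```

(35,)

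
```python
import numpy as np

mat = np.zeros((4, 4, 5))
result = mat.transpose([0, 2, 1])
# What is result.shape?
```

(4, 5, 4)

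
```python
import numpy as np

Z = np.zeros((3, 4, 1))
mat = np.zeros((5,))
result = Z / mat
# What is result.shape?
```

(3, 4, 5)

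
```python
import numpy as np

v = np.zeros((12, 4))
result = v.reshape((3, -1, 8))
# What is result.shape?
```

(3, 2, 8)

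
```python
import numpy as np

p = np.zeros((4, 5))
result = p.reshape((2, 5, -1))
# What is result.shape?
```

(2, 5, 2)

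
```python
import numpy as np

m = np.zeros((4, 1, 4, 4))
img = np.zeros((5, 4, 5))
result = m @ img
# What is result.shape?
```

(4, 5, 4, 5)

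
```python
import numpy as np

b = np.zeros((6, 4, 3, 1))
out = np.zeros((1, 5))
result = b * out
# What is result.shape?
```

(6, 4, 3, 5)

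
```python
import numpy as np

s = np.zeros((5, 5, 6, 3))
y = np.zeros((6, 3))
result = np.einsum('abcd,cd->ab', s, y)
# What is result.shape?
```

(5, 5)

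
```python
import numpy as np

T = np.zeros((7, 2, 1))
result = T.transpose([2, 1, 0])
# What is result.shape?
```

(1, 2, 7)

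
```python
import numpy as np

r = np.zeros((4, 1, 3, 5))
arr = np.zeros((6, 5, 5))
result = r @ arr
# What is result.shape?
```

(4, 6, 3, 5)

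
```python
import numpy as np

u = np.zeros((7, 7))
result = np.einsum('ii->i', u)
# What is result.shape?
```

(7,)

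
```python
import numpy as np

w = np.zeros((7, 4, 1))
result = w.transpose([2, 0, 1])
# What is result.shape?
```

(1, 7, 4)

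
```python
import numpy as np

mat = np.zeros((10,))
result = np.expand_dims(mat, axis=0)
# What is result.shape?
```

(1, 10)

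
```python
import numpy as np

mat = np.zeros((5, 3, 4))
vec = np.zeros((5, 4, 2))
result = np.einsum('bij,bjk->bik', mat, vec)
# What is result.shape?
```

(5, 3, 2)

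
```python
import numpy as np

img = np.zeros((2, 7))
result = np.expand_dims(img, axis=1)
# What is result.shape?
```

(2, 1, 7)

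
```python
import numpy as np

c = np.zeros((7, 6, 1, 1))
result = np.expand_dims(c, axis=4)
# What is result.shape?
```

(7, 6, 1, 1, 1)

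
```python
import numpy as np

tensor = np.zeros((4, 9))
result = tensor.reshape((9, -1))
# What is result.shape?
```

(9, 4)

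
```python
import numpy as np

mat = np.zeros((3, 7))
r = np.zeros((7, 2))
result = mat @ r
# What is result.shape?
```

(3, 2)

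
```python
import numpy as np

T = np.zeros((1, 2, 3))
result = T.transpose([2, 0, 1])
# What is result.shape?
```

(3, 1, 2)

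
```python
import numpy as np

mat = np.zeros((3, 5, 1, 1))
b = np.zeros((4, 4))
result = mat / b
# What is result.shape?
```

(3, 5, 4, 4)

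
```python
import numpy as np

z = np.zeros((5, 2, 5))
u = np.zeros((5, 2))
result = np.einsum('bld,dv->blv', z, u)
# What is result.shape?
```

(5, 2, 2)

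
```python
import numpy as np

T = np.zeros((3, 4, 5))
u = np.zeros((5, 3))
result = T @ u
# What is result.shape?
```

(3, 4, 3)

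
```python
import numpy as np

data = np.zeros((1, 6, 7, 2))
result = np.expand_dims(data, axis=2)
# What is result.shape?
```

(1, 6, 1, 7, 2)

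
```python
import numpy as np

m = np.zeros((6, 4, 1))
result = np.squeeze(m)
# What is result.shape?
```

(6, 4)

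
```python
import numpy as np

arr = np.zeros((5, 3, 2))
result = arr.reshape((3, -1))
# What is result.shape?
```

(3, 10)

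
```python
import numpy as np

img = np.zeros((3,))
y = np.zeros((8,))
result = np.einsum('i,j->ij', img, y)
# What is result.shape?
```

(3, 8)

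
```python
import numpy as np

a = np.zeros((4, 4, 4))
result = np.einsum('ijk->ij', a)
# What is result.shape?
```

(4, 4)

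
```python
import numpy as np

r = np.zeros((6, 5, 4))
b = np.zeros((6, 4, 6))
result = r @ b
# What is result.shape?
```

(6, 5, 6)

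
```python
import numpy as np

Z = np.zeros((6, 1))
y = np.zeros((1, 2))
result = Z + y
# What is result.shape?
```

(6, 2)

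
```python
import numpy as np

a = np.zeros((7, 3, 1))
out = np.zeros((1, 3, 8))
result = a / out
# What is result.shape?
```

(7, 3, 8)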